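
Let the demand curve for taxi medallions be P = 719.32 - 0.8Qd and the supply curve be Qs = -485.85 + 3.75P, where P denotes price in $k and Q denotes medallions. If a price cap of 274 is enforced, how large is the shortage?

In direct form, Qd = 899.15 - 1.25P.
Evaluating both curves at the ceiling price 274 gives Qd = 556.65, Qs = 541.65.
Shortage = Qd - Qs = 556.65 - 541.65 = 15.

Shortage = 15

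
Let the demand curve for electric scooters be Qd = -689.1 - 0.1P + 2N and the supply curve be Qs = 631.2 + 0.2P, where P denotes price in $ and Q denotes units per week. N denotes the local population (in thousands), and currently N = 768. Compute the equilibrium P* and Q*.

P* = 719, Q* = 775

With N = 768, demand is Qd = 846.9 - 0.1P.
Equating demand and supply, 846.9 - 0.1P = 631.2 + 0.2P gives 0.3P = 215.7, so P* = 719.
From the demand curve, Q* = 846.9 - 0.1(719) = 775.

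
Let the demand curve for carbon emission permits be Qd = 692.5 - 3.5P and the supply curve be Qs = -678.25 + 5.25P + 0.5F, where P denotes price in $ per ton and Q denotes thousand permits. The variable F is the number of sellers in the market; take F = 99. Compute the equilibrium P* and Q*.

With F = 99, supply is Qs = -628.75 + 5.25P.
Equating demand and supply, 692.5 - 3.5P = -628.75 + 5.25P gives 8.75P = 1321.25, so P* = 151.
From the demand curve, Q* = 692.5 - 3.5(151) = 164.

P* = 151, Q* = 164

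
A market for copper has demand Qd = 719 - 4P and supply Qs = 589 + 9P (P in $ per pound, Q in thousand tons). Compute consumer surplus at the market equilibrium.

Consumer surplus = 57630.125

Equating demand and supply, 719 - 4P = 589 + 9P gives 13P = 130, so P* = 10.
Then Q* = 719 - 4(10) = 679.
Demand choke price (Qd = 0): P = 719/4 = 179.75. Consumer surplus = ½ × (179.75 - 10) × 679 = 57630.125.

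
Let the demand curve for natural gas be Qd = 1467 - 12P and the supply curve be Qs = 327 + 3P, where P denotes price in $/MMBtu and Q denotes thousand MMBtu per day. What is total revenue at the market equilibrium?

At equilibrium Qd = Qs, so 1467 - 12P = 327 + 3P; collecting terms, 1140 = 15P and P* = 76.
Plugging P* into demand: Q* = 1467 - 12(76) = 555.
Total revenue = P* × Q* = 76 × 555 = 42180.

Total revenue = 42180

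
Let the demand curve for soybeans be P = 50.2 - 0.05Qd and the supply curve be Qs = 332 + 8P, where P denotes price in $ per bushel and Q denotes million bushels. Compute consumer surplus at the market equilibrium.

Inverting to quantity form: Qd = 1004 - 20P.
The market clears where 1004 - 20P = 332 + 8P. Rearranging, 28P = 672, hence P* = 24.
Substitute back: Q* = 1004 - 20(24) = 524.
Demand choke price (Qd = 0): P = 1004/20 = 50.2. Consumer surplus = ½ × (50.2 - 24) × 524 = 6864.4.

Consumer surplus = 6864.4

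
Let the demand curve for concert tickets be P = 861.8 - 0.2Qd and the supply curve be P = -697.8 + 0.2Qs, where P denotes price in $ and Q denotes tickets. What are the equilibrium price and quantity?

In direct form, Qd = 4309 - 5P and Qs = 3489 + 5P.
The market clears where 4309 - 5P = 3489 + 5P. Rearranging, 10P = 820, hence P* = 82.
Plugging P* into demand: Q* = 4309 - 5(82) = 3899.

P* = 82, Q* = 3899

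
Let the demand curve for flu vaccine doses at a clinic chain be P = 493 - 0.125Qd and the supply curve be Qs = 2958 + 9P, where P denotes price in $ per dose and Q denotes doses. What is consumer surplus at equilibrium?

In direct form, Qd = 3944 - 8P.
At equilibrium Qd = Qs, so 3944 - 8P = 2958 + 9P; collecting terms, 986 = 17P and P* = 58.
Then Q* = 3944 - 8(58) = 3480.
Demand choke price (Qd = 0): P = 3944/8 = 493. Consumer surplus = ½ × (493 - 58) × 3480 = 756900.

Consumer surplus = 756900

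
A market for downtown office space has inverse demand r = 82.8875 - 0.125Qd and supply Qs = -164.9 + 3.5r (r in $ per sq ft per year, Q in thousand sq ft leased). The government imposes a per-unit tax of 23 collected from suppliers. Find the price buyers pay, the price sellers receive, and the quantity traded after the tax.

Solving each curve for Q: Qd = 663.1 - 8r.
Suppliers keep r_s = r_b - 23 per unit, so supply in terms of the buyer price is Qs = -245.4 + 3.5r_b.
Set Qd = Qs: 663.1 - 8r_b = -245.4 + 3.5r_b, so 908.5 = 11.5r_b and r_b = 79.
Then r_s = 79 - 23 = 56 and Q = 663.1 - 8(79) = 31.1.

r_b = 79, r_s = 56, Q = 31.1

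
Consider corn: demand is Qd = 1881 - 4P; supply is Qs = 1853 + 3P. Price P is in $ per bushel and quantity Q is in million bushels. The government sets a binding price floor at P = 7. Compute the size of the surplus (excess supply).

Evaluating both curves at the floor price 7 gives Qd = 1853, Qs = 1874.
Surplus = Qs - Qd = 1874 - 1853 = 21.

Surplus = 21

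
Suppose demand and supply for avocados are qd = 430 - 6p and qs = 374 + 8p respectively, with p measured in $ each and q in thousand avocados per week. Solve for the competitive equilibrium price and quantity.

The market clears where 430 - 6p = 374 + 8p. Rearranging, 14p = 56, hence p* = 4.
Plugging p* into demand: q* = 430 - 6(4) = 406.

p* = 4, q* = 406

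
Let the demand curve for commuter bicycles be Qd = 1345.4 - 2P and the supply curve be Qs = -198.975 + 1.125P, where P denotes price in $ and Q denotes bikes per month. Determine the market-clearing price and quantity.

Set Qd = Qs: 1345.4 - 2P = -198.975 + 1.125P, so 1544.375 = 3.125P and P* = 494.2.
Plugging P* into demand: Q* = 1345.4 - 2(494.2) = 357.

P* = 494.2, Q* = 357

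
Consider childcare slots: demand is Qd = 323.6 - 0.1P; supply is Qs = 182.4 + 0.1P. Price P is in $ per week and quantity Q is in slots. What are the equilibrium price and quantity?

P* = 706, Q* = 253

At equilibrium Qd = Qs, so 323.6 - 0.1P = 182.4 + 0.1P; collecting terms, 141.2 = 0.2P and P* = 706.
Plugging P* into demand: Q* = 323.6 - 0.1(706) = 253.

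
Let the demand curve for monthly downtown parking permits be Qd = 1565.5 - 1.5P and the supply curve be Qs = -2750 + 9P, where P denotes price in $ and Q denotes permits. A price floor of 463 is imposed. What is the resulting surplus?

With P fixed at 463, quantity demanded is 871 and quantity supplied is 1417.
Surplus = Qs - Qd = 1417 - 871 = 546.

Surplus = 546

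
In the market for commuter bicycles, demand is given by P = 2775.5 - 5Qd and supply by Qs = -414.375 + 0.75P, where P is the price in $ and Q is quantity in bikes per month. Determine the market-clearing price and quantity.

Rewriting in direct form: Qd = 555.1 - 0.2P.
The market clears where 555.1 - 0.2P = -414.375 + 0.75P. Rearranging, 0.95P = 969.475, hence P* = 1020.5.
From the demand curve, Q* = 555.1 - 0.2(1020.5) = 351.

P* = 1020.5, Q* = 351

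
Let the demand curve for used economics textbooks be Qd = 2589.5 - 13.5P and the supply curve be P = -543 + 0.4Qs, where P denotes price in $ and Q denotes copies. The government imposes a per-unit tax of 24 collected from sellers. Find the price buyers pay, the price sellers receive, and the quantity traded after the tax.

P_b = 80.75, P_s = 56.75, Q = 1499.375

Solving each curve for Q: Qs = 1357.5 + 2.5P.
With a tax of 24 on sellers, they supply based on the net price P_s = P_b - 24, so Qs = 1297.5 + 2.5P_b.
Set Qd = Qs: 2589.5 - 13.5P_b = 1297.5 + 2.5P_b, so 1292 = 16P_b and P_b = 80.75.
So P_s = 56.75 and the quantity traded is Q = 2589.5 - 13.5(80.75) = 1499.375.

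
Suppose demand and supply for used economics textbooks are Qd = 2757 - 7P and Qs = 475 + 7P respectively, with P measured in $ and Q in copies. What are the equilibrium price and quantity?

Equating demand and supply, 2757 - 7P = 475 + 7P gives 14P = 2282, so P* = 163.
From the demand curve, Q* = 2757 - 7(163) = 1616.

P* = 163, Q* = 1616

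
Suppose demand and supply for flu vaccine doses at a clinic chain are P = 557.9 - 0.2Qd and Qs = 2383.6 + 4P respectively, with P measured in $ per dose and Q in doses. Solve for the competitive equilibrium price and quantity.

Inverting to quantity form: Qd = 2789.5 - 5P.
The market clears where 2789.5 - 5P = 2383.6 + 4P. Rearranging, 9P = 405.9, hence P* = 45.1.
Then Q* = 2789.5 - 5(45.1) = 2564.

P* = 45.1, Q* = 2564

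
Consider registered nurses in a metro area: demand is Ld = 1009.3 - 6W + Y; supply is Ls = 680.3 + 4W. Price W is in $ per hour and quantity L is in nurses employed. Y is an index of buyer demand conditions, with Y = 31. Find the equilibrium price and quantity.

W* = 36, L* = 824.3

With Y = 31, demand is Ld = 1040.3 - 6W.
At equilibrium Ld = Ls, so 1040.3 - 6W = 680.3 + 4W; collecting terms, 360 = 10W and W* = 36.
Then L* = 1040.3 - 6(36) = 824.3.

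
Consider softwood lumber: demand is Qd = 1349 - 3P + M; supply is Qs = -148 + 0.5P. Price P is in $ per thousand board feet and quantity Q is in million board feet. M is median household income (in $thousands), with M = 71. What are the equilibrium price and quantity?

With M = 71, demand is Qd = 1420 - 3P.
The market clears where 1420 - 3P = -148 + 0.5P. Rearranging, 3.5P = 1568, hence P* = 448.
From the demand curve, Q* = 1420 - 3(448) = 76.

P* = 448, Q* = 76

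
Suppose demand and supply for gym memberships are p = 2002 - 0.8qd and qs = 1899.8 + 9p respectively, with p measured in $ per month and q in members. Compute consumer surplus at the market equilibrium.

Inverting to quantity form: qd = 2502.5 - 1.25p.
The market clears where 2502.5 - 1.25p = 1899.8 + 9p. Rearranging, 10.25p = 602.7, hence p* = 58.8.
Plugging p* into demand: q* = 2502.5 - 1.25(58.8) = 2429.
Demand choke price (qd = 0): p = 2502.5/1.25 = 2002. Consumer surplus = ½ × (2002 - 58.8) × 2429 = 2360016.4.

Consumer surplus = 2360016.4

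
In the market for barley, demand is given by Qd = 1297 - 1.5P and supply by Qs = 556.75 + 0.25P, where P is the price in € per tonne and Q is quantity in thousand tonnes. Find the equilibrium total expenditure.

At equilibrium Qd = Qs, so 1297 - 1.5P = 556.75 + 0.25P; collecting terms, 740.25 = 1.75P and P* = 423.
Plugging P* into demand: Q* = 1297 - 1.5(423) = 662.5.
Total expenditure = P* × Q* = 423 × 662.5 = 280237.5.

Total expenditure = 280237.5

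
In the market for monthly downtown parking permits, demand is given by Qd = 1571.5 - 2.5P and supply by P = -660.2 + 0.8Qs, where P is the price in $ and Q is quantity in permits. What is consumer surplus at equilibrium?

Consumer surplus = 230695.2

In direct form, Qs = 825.25 + 1.25P.
At equilibrium Qd = Qs, so 1571.5 - 2.5P = 825.25 + 1.25P; collecting terms, 746.25 = 3.75P and P* = 199.
Substitute back: Q* = 1571.5 - 2.5(199) = 1074.
Demand choke price (Qd = 0): P = 1571.5/2.5 = 628.6. Consumer surplus = ½ × (628.6 - 199) × 1074 = 230695.2.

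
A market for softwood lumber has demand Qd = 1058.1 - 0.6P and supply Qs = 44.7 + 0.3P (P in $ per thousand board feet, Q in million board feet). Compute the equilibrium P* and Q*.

P* = 1126, Q* = 382.5

Set Qd = Qs: 1058.1 - 0.6P = 44.7 + 0.3P, so 1013.4 = 0.9P and P* = 1126.
Plugging P* into demand: Q* = 1058.1 - 0.6(1126) = 382.5.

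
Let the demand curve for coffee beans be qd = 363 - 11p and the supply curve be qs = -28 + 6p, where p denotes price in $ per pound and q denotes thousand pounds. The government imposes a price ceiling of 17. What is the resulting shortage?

With p fixed at 17, quantity demanded is 176 and quantity supplied is 74.
Shortage = qd - qs = 176 - 74 = 102.

Shortage = 102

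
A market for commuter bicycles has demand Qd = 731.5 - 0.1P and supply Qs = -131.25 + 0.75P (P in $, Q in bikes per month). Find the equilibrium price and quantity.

Set Qd = Qs: 731.5 - 0.1P = -131.25 + 0.75P, so 862.75 = 0.85P and P* = 1015.
Substitute back: Q* = 731.5 - 0.1(1015) = 630.

P* = 1015, Q* = 630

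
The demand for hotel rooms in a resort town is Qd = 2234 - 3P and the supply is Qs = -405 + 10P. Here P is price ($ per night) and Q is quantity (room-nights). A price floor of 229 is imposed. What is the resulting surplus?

Evaluating both curves at the floor price 229 gives Qd = 1547, Qs = 1885.
Surplus = Qs - Qd = 1885 - 1547 = 338.

Surplus = 338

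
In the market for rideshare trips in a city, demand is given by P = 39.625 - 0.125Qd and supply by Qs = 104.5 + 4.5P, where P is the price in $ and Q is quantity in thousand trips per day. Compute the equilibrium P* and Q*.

In direct form, Qd = 317 - 8P.
The market clears where 317 - 8P = 104.5 + 4.5P. Rearranging, 12.5P = 212.5, hence P* = 17.
From the demand curve, Q* = 317 - 8(17) = 181.

P* = 17, Q* = 181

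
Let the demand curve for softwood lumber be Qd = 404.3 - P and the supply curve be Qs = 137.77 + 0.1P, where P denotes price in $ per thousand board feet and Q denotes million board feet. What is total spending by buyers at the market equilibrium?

The market clears where 404.3 - P = 137.77 + 0.1P. Rearranging, 1.1P = 266.53, hence P* = 242.3.
Substitute back: Q* = 404.3 - 242.3 = 162.
Total spending by buyers = P* × Q* = 242.3 × 162 = 39252.6.

Total spending by buyers = 39252.6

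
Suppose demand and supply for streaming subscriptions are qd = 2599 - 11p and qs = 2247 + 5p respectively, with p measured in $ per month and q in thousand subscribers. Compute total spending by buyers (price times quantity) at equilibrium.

Total spending by buyers = 51854

Equating demand and supply, 2599 - 11p = 2247 + 5p gives 16p = 352, so p* = 22.
Plugging p* into demand: q* = 2599 - 11(22) = 2357.
Total spending by buyers = p* × q* = 22 × 2357 = 51854.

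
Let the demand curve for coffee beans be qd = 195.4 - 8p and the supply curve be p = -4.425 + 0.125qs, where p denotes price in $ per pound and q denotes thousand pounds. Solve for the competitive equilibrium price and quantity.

Rewriting in direct form: qs = 35.4 + 8p.
The market clears where 195.4 - 8p = 35.4 + 8p. Rearranging, 16p = 160, hence p* = 10.
Then q* = 195.4 - 8(10) = 115.4.

p* = 10, q* = 115.4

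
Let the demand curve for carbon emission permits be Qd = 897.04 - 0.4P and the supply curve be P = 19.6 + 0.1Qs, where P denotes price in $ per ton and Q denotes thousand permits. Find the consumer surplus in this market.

Inverting to quantity form: Qs = -196 + 10P.
Equating demand and supply, 897.04 - 0.4P = -196 + 10P gives 10.4P = 1093.04, so P* = 105.1.
From the demand curve, Q* = 897.04 - 0.4(105.1) = 855.
Demand choke price (Qd = 0): P = 897.04/0.4 = 2242.6. Consumer surplus = ½ × (2242.6 - 105.1) × 855 = 913781.25.

Consumer surplus = 913781.25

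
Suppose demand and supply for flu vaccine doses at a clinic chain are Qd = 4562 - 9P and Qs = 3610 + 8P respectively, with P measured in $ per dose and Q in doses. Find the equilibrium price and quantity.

P* = 56, Q* = 4058

The market clears where 4562 - 9P = 3610 + 8P. Rearranging, 17P = 952, hence P* = 56.
Then Q* = 4562 - 9(56) = 4058.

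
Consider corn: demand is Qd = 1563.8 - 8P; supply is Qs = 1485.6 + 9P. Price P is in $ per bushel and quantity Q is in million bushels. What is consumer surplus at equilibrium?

Consumer surplus = 145733.0625

Equating demand and supply, 1563.8 - 8P = 1485.6 + 9P gives 17P = 78.2, so P* = 4.6.
From the demand curve, Q* = 1563.8 - 8(4.6) = 1527.
Demand choke price (Qd = 0): P = 1563.8/8 = 195.475. Consumer surplus = ½ × (195.475 - 4.6) × 1527 = 145733.0625.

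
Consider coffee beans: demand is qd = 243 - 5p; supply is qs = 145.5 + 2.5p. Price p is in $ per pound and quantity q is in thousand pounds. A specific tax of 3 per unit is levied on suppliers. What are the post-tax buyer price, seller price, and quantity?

With a tax of 3 on suppliers, they supply based on the net price p_s = p_b - 3, so qs = 138 + 2.5p_b.
Market clearing requires 243 - 5p_b = 138 + 2.5p_b; hence 105 = 7.5p_b and p_b = 14.
So p_s = 11 and the quantity traded is q = 243 - 5(14) = 173.

p_b = 14, p_s = 11, q = 173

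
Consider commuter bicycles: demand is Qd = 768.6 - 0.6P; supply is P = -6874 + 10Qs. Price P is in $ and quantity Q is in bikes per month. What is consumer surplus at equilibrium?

Consumer surplus = 407167.5

In direct form, Qs = 687.4 + 0.1P.
Equating demand and supply, 768.6 - 0.6P = 687.4 + 0.1P gives 0.7P = 81.2, so P* = 116.
Substitute back: Q* = 768.6 - 0.6(116) = 699.
Demand choke price (Qd = 0): P = 768.6/0.6 = 1281. Consumer surplus = ½ × (1281 - 116) × 699 = 407167.5.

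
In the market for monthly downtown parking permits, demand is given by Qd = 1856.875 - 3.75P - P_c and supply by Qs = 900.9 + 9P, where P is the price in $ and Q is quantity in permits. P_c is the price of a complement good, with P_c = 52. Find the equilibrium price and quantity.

With P_c = 52, demand is Qd = 1804.875 - 3.75P.
Set Qd = Qs: 1804.875 - 3.75P = 900.9 + 9P, so 903.975 = 12.75P and P* = 70.9.
Substitute back: Q* = 1804.875 - 3.75(70.9) = 1539.

P* = 70.9, Q* = 1539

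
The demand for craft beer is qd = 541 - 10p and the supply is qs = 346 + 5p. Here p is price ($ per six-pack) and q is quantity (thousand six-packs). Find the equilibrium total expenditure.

Total expenditure = 5343

Equating demand and supply, 541 - 10p = 346 + 5p gives 15p = 195, so p* = 13.
Then q* = 541 - 10(13) = 411.
Total expenditure = p* × q* = 13 × 411 = 5343.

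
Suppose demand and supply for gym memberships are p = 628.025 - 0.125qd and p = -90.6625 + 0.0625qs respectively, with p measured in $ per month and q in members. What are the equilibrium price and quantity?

p* = 148.9, q* = 3833

Solving each curve for q: qd = 5024.2 - 8p and qs = 1450.6 + 16p.
The market clears where 5024.2 - 8p = 1450.6 + 16p. Rearranging, 24p = 3573.6, hence p* = 148.9.
From the demand curve, q* = 5024.2 - 8(148.9) = 3833.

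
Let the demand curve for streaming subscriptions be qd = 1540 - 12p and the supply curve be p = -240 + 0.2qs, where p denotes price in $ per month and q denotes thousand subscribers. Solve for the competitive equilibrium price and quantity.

In direct form, qs = 1200 + 5p.
At equilibrium qd = qs, so 1540 - 12p = 1200 + 5p; collecting terms, 340 = 17p and p* = 20.
From the demand curve, q* = 1540 - 12(20) = 1300.

p* = 20, q* = 1300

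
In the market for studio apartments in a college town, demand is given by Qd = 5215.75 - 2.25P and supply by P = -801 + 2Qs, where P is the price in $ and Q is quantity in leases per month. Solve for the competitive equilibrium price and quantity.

P* = 1751, Q* = 1276

Solving each curve for Q: Qs = 400.5 + 0.5P.
Set Qd = Qs: 5215.75 - 2.25P = 400.5 + 0.5P, so 4815.25 = 2.75P and P* = 1751.
Then Q* = 5215.75 - 2.25(1751) = 1276.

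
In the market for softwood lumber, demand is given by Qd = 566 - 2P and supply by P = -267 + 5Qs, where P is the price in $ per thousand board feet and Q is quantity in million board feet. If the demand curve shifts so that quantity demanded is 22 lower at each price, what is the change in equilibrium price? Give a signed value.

ΔP = -10

Rewriting in direct form: Qs = 53.4 + 0.2P.
At equilibrium Qd = Qs, so 566 - 2P = 53.4 + 0.2P; collecting terms, 512.6 = 2.2P and P* = 233.
From the demand curve, Q* = 566 - 2(233) = 100.
After the shift, demand is Qd = 544 - 2P.
The new intersection has 490.6 = 2.2P, i.e. P = 223, Q = 98.
ΔP = 223 - 233 = -10.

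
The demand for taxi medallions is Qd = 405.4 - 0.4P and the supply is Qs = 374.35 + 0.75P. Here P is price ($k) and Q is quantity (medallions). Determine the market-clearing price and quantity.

The market clears where 405.4 - 0.4P = 374.35 + 0.75P. Rearranging, 1.15P = 31.05, hence P* = 27.
Substitute back: Q* = 405.4 - 0.4(27) = 394.6.

P* = 27, Q* = 394.6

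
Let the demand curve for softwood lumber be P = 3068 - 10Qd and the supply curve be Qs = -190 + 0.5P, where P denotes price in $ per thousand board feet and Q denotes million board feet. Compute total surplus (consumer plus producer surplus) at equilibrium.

Total surplus = 301056

Solving each curve for Q: Qd = 306.8 - 0.1P.
Set Qd = Qs: 306.8 - 0.1P = -190 + 0.5P, so 496.8 = 0.6P and P* = 828.
Substitute back: Q* = 306.8 - 0.1(828) = 224.
Demand choke price = 3068; supply choke price = 380. CS = ½(3068 - 828)(224) = 250880; PS = ½(828 - 380)(224) = 50176. Total surplus = 301056.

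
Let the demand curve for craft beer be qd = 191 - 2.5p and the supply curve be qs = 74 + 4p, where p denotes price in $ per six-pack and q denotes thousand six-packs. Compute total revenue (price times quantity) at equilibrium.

At equilibrium qd = qs, so 191 - 2.5p = 74 + 4p; collecting terms, 117 = 6.5p and p* = 18.
From the demand curve, q* = 191 - 2.5(18) = 146.
Total revenue = p* × q* = 18 × 146 = 2628.

Total revenue = 2628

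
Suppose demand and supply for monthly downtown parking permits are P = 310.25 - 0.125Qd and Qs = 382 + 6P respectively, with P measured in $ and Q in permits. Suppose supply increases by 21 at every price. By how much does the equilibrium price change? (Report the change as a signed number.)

In direct form, Qd = 2482 - 8P.
The market clears where 2482 - 8P = 382 + 6P. Rearranging, 14P = 2100, hence P* = 150.
Plugging P* into demand: Q* = 2482 - 8(150) = 1282.
After the shift, supply is Qs = 403 + 6P.
New equilibrium: 2079 = 14P, so P = 148.5 and Q = 1294.
ΔP = 148.5 - 150 = -1.5.

ΔP = -1.5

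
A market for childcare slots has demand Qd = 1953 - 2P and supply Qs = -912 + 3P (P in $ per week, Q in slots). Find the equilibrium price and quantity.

The market clears where 1953 - 2P = -912 + 3P. Rearranging, 5P = 2865, hence P* = 573.
Substitute back: Q* = 1953 - 2(573) = 807.

P* = 573, Q* = 807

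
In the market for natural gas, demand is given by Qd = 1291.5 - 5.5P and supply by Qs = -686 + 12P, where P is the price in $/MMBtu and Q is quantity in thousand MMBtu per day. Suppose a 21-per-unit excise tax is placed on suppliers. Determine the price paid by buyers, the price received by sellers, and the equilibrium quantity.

P_b = 127.4, P_s = 106.4, Q = 590.8

Suppliers keep P_s = P_b - 21 per unit, so supply in terms of the buyer price is Qs = -938 + 12P_b.
Market clearing requires 1291.5 - 5.5P_b = -938 + 12P_b; hence 2229.5 = 17.5P_b and P_b = 127.4.
Then P_s = 127.4 - 21 = 106.4 and Q = 1291.5 - 5.5(127.4) = 590.8.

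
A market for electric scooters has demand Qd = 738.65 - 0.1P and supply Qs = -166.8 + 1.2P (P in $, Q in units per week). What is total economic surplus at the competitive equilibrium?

Total surplus = 2424288.75

At equilibrium Qd = Qs, so 738.65 - 0.1P = -166.8 + 1.2P; collecting terms, 905.45 = 1.3P and P* = 696.5.
Plugging P* into demand: Q* = 738.65 - 0.1(696.5) = 669.
Demand choke price = 7386.5; supply choke price = 139. CS = ½(7386.5 - 696.5)(669) = 2237805; PS = ½(696.5 - 139)(669) = 186483.75. Total surplus = 2424288.75.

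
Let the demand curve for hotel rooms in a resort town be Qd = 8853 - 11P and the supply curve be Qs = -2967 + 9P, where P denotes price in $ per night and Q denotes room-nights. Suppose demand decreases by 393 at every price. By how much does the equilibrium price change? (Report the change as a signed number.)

Set Qd = Qs: 8853 - 11P = -2967 + 9P, so 11820 = 20P and P* = 591.
Substitute back: Q* = 8853 - 11(591) = 2352.
After the shift, demand is Qd = 8460 - 11P.
Re-solving, 20P = 11427 gives P = 571.35 and Q = 2175.15.
ΔP = 571.35 - 591 = -19.65.

ΔP = -19.65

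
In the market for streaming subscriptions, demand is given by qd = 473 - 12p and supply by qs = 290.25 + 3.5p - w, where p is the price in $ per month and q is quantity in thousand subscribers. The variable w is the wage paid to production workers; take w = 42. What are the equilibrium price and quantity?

With w = 42, supply is qs = 248.25 + 3.5p.
Set qd = qs: 473 - 12p = 248.25 + 3.5p, so 224.75 = 15.5p and p* = 14.5.
Then q* = 473 - 12(14.5) = 299.

p* = 14.5, q* = 299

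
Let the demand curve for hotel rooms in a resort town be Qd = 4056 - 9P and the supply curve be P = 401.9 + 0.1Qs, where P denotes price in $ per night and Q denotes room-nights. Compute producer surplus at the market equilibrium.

Solving each curve for Q: Qs = -4019 + 10P.
At equilibrium Qd = Qs, so 4056 - 9P = -4019 + 10P; collecting terms, 8075 = 19P and P* = 425.
From the demand curve, Q* = 4056 - 9(425) = 231.
Supply choke price (Qs = 0): P = 401.9. Producer surplus = ½ × (425 - 401.9) × 231 = 2668.05.

Producer surplus = 2668.05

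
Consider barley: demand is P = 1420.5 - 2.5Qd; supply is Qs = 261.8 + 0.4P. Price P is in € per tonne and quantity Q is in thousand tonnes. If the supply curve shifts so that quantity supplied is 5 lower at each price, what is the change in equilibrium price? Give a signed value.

In direct form, Qd = 568.2 - 0.4P.
At equilibrium Qd = Qs, so 568.2 - 0.4P = 261.8 + 0.4P; collecting terms, 306.4 = 0.8P and P* = 383.
Then Q* = 568.2 - 0.4(383) = 415.
After the shift, supply is Qs = 256.8 + 0.4P.
The new intersection has 311.4 = 0.8P, i.e. P = 389.25, Q = 412.5.
ΔP = 389.25 - 383 = 6.25.

ΔP = 6.25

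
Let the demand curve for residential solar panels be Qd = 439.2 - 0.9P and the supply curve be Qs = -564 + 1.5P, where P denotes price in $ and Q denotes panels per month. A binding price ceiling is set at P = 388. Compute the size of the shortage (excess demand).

Shortage = 72

Evaluating both curves at the ceiling price 388 gives Qd = 90, Qs = 18.
Shortage = Qd - Qs = 90 - 18 = 72.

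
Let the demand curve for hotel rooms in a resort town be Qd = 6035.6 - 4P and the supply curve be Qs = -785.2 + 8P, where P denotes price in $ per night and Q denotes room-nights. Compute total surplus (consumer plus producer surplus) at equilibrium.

Total surplus = 2653620.75

Equating demand and supply, 6035.6 - 4P = -785.2 + 8P gives 12P = 6820.8, so P* = 568.4.
Then Q* = 6035.6 - 4(568.4) = 3762.
Demand choke price = 1508.9; supply choke price = 98.15. CS = ½(1508.9 - 568.4)(3762) = 1769080.5; PS = ½(568.4 - 98.15)(3762) = 884540.25. Total surplus = 2653620.75.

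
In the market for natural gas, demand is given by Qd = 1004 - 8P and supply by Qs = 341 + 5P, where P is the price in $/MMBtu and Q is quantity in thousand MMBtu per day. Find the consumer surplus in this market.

Equating demand and supply, 1004 - 8P = 341 + 5P gives 13P = 663, so P* = 51.
Substitute back: Q* = 1004 - 8(51) = 596.
Demand choke price (Qd = 0): P = 1004/8 = 125.5. Consumer surplus = ½ × (125.5 - 51) × 596 = 22201.

Consumer surplus = 22201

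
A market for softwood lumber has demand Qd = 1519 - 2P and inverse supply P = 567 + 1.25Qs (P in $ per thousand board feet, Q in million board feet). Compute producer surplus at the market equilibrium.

Producer surplus = 7562.5

In direct form, Qs = -453.6 + 0.8P.
Equating demand and supply, 1519 - 2P = -453.6 + 0.8P gives 2.8P = 1972.6, so P* = 704.5.
Substitute back: Q* = 1519 - 2(704.5) = 110.
Supply choke price (Qs = 0): P = 567. Producer surplus = ½ × (704.5 - 567) × 110 = 7562.5.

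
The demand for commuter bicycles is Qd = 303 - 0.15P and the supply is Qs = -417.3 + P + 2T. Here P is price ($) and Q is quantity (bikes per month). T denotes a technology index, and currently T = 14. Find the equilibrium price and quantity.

P* = 602, Q* = 212.7

With T = 14, supply is Qs = -389.3 + P.
At equilibrium Qd = Qs, so 303 - 0.15P = -389.3 + P; collecting terms, 692.3 = 1.15P and P* = 602.
Substitute back: Q* = 303 - 0.15(602) = 212.7.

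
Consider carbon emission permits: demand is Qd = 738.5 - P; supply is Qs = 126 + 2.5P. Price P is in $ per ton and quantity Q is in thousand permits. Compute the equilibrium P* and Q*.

Set Qd = Qs: 738.5 - P = 126 + 2.5P, so 612.5 = 3.5P and P* = 175.
Then Q* = 738.5 - 175 = 563.5.

P* = 175, Q* = 563.5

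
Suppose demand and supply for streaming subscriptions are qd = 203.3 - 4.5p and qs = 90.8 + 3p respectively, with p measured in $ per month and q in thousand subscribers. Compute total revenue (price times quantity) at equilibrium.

Total revenue = 2037

Equating demand and supply, 203.3 - 4.5p = 90.8 + 3p gives 7.5p = 112.5, so p* = 15.
Then q* = 203.3 - 4.5(15) = 135.8.
Total revenue = p* × q* = 15 × 135.8 = 2037.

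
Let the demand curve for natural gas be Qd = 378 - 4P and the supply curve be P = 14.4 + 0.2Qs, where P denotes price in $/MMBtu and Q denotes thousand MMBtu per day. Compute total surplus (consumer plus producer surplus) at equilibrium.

In direct form, Qs = -72 + 5P.
Set Qd = Qs: 378 - 4P = -72 + 5P, so 450 = 9P and P* = 50.
Substitute back: Q* = 378 - 4(50) = 178.
Demand choke price = 94.5; supply choke price = 14.4. CS = ½(94.5 - 50)(178) = 3960.5; PS = ½(50 - 14.4)(178) = 3168.4. Total surplus = 7128.9.

Total surplus = 7128.9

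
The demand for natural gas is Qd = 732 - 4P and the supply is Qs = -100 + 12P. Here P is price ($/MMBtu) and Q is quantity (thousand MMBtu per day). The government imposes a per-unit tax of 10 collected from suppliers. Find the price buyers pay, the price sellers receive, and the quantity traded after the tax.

The tax drives a wedge P_b - P_s = 10. Substituting P_s = P_b - 10 into supply: Qs = -220 + 12P_b.
Market clearing requires 732 - 4P_b = -220 + 12P_b; hence 952 = 16P_b and P_b = 59.5.
Then P_s = 59.5 - 10 = 49.5 and Q = 732 - 4(59.5) = 494.

P_b = 59.5, P_s = 49.5, Q = 494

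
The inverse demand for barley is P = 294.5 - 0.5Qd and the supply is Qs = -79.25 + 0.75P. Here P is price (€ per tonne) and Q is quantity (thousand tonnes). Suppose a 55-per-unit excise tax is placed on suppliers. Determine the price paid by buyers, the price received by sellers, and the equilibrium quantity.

Solving each curve for Q: Qd = 589 - 2P.
Suppliers keep P_s = P_b - 55 per unit, so supply in terms of the buyer price is Qs = -120.5 + 0.75P_b.
Set Qd = Qs: 589 - 2P_b = -120.5 + 0.75P_b, so 709.5 = 2.75P_b and P_b = 258.
So P_s = 203 and the quantity traded is Q = 589 - 2(258) = 73.

P_b = 258, P_s = 203, Q = 73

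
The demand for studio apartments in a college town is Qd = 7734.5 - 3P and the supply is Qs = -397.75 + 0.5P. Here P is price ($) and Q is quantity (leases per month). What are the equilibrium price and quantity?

At equilibrium Qd = Qs, so 7734.5 - 3P = -397.75 + 0.5P; collecting terms, 8132.25 = 3.5P and P* = 2323.5.
From the demand curve, Q* = 7734.5 - 3(2323.5) = 764.

P* = 2323.5, Q* = 764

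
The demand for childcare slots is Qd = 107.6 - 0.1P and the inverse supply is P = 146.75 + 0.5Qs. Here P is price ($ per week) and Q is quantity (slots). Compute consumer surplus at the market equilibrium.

Solving each curve for Q: Qs = -293.5 + 2P.
At equilibrium Qd = Qs, so 107.6 - 0.1P = -293.5 + 2P; collecting terms, 401.1 = 2.1P and P* = 191.
Then Q* = 107.6 - 0.1(191) = 88.5.
Demand choke price (Qd = 0): P = 107.6/0.1 = 1076. Consumer surplus = ½ × (1076 - 191) × 88.5 = 39161.25.

Consumer surplus = 39161.25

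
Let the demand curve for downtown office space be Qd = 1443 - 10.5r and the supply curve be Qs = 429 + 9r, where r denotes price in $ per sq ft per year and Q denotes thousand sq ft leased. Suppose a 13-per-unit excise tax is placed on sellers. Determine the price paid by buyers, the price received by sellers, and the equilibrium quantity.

Sellers keep r_s = r_b - 13 per unit, so supply in terms of the buyer price is Qs = 312 + 9r_b.
Set Qd = Qs: 1443 - 10.5r_b = 312 + 9r_b, so 1131 = 19.5r_b and r_b = 58.
So r_s = 45 and the quantity traded is Q = 1443 - 10.5(58) = 834.

r_b = 58, r_s = 45, Q = 834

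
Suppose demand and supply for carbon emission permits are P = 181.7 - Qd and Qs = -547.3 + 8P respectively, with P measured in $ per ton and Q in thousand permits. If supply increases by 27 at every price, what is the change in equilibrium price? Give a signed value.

ΔP = -3

Inverting to quantity form: Qd = 181.7 - P.
The market clears where 181.7 - P = -547.3 + 8P. Rearranging, 9P = 729, hence P* = 81.
Then Q* = 181.7 - 81 = 100.7.
After the shift, supply is Qs = -520.3 + 8P.
New equilibrium: 702 = 9P, so P = 78 and Q = 103.7.
ΔP = 78 - 81 = -3.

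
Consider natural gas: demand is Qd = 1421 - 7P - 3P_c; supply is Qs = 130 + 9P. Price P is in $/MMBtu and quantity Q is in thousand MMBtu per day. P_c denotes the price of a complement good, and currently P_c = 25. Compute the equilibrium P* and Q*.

With P_c = 25, demand is Qd = 1346 - 7P.
Equating demand and supply, 1346 - 7P = 130 + 9P gives 16P = 1216, so P* = 76.
Plugging P* into demand: Q* = 1346 - 7(76) = 814.

P* = 76, Q* = 814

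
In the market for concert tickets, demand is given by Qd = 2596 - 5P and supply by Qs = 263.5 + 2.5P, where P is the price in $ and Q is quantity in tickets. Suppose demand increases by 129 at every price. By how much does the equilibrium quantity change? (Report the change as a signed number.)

Equating demand and supply, 2596 - 5P = 263.5 + 2.5P gives 7.5P = 2332.5, so P* = 311.
From the demand curve, Q* = 2596 - 5(311) = 1041.
After the shift, demand is Qd = 2725 - 5P.
New equilibrium: 2461.5 = 7.5P, so P = 328.2 and Q = 1084.
ΔQ = 1084 - 1041 = 43.

ΔQ = 43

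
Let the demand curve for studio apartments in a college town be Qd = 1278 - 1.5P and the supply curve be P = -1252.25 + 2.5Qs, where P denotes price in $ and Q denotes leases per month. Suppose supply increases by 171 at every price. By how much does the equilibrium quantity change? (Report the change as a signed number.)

Solving each curve for Q: Qs = 500.9 + 0.4P.
The market clears where 1278 - 1.5P = 500.9 + 0.4P. Rearranging, 1.9P = 777.1, hence P* = 409.
Substitute back: Q* = 1278 - 1.5(409) = 664.5.
After the shift, supply is Qs = 671.9 + 0.4P.
New equilibrium: 606.1 = 1.9P, so P = 319 and Q = 799.5.
ΔQ = 799.5 - 664.5 = 135.

ΔQ = 135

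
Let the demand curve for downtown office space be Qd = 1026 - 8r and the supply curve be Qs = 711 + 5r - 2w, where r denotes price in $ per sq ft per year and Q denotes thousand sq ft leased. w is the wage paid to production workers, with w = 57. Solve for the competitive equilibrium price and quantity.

r* = 33, Q* = 762

With w = 57, supply is Qs = 597 + 5r.
Set Qd = Qs: 1026 - 8r = 597 + 5r, so 429 = 13r and r* = 33.
Substitute back: Q* = 1026 - 8(33) = 762.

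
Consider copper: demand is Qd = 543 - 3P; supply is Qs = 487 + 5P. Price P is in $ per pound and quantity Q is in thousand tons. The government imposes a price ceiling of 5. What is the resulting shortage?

Evaluating both curves at the ceiling price 5 gives Qd = 528, Qs = 512.
Shortage = Qd - Qs = 528 - 512 = 16.

Shortage = 16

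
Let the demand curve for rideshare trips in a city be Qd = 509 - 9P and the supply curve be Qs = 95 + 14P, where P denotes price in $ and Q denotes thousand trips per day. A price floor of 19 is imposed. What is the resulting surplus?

With P fixed at 19, quantity demanded is 338 and quantity supplied is 361.
Surplus = Qs - Qd = 361 - 338 = 23.

Surplus = 23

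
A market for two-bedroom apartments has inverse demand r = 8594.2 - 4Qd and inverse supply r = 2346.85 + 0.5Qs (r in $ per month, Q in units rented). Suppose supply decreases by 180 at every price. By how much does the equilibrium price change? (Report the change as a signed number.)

In direct form, Qd = 2148.55 - 0.25r and Qs = -4693.7 + 2r.
At equilibrium Qd = Qs, so 2148.55 - 0.25r = -4693.7 + 2r; collecting terms, 6842.25 = 2.25r and r* = 3041.
Then Q* = 2148.55 - 0.25(3041) = 1388.3.
After the shift, supply is Qs = -4873.7 + 2r.
The new intersection has 7022.25 = 2.25r, i.e. r = 3121, Q = 1368.3.
Δr = 3121 - 3041 = 80.

Δr = 80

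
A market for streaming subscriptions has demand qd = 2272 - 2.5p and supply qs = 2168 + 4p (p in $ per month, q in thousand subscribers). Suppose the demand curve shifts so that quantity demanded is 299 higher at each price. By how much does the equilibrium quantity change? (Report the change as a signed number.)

Set qd = qs: 2272 - 2.5p = 2168 + 4p, so 104 = 6.5p and p* = 16.
Plugging p* into demand: q* = 2272 - 2.5(16) = 2232.
After the shift, demand is qd = 2571 - 2.5p.
New equilibrium: 403 = 6.5p, so p = 62 and q = 2416.
Δq = 2416 - 2232 = 184.

Δq = 184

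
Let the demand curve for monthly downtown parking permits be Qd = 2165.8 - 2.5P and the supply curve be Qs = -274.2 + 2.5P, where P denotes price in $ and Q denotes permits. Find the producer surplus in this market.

The market clears where 2165.8 - 2.5P = -274.2 + 2.5P. Rearranging, 5P = 2440, hence P* = 488.
Substitute back: Q* = 2165.8 - 2.5(488) = 945.8.
Supply choke price (Qs = 0): P = 109.68. Producer surplus = ½ × (488 - 109.68) × 945.8 = 178907.528.

Producer surplus = 178907.528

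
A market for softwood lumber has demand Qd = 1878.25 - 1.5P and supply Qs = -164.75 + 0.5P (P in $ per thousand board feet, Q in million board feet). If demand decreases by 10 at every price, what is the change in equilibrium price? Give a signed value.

At equilibrium Qd = Qs, so 1878.25 - 1.5P = -164.75 + 0.5P; collecting terms, 2043 = 2P and P* = 1021.5.
Then Q* = 1878.25 - 1.5(1021.5) = 346.
After the shift, demand is Qd = 1868.25 - 1.5P.
Re-solving, 2P = 2033 gives P = 1016.5 and Q = 343.5.
ΔP = 1016.5 - 1021.5 = -5.

ΔP = -5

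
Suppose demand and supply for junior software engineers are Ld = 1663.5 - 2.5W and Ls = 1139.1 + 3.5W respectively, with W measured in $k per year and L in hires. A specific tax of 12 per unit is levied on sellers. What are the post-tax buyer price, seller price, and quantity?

W_b = 94.4, W_s = 82.4, L = 1427.5

The tax drives a wedge W_b - W_s = 12. Substituting W_s = W_b - 12 into supply: Ls = 1097.1 + 3.5W_b.
Equate demand and the shifted supply: 1663.5 - 2.5W_b = 1097.1 + 3.5W_b, giving 6W_b = 566.4, so W_b = 94.4.
Then W_s = 94.4 - 12 = 82.4 and L = 1663.5 - 2.5(94.4) = 1427.5.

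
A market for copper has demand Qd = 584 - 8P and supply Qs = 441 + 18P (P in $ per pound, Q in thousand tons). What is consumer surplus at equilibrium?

Consumer surplus = 18225

Set Qd = Qs: 584 - 8P = 441 + 18P, so 143 = 26P and P* = 5.5.
Substitute back: Q* = 584 - 8(5.5) = 540.
Demand choke price (Qd = 0): P = 584/8 = 73. Consumer surplus = ½ × (73 - 5.5) × 540 = 18225.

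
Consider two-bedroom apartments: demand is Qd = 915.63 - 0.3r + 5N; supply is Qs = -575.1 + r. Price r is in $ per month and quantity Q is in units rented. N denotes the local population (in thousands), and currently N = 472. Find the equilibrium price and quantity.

r* = 2962.1, Q* = 2387

With N = 472, demand is Qd = 3275.63 - 0.3r.
Set Qd = Qs: 3275.63 - 0.3r = -575.1 + r, so 3850.73 = 1.3r and r* = 2962.1.
Then Q* = 3275.63 - 0.3(2962.1) = 2387.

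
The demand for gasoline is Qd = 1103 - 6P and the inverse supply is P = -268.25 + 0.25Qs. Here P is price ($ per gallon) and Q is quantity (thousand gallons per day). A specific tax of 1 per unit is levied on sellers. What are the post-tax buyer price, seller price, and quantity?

P_b = 3.4, P_s = 2.4, Q = 1082.6

Rewriting in direct form: Qs = 1073 + 4P.
With a tax of 1 on sellers, they supply based on the net price P_s = P_b - 1, so Qs = 1069 + 4P_b.
Equate demand and the shifted supply: 1103 - 6P_b = 1069 + 4P_b, giving 10P_b = 34, so P_b = 3.4.
Then P_s = 3.4 - 1 = 2.4 and Q = 1103 - 6(3.4) = 1082.6.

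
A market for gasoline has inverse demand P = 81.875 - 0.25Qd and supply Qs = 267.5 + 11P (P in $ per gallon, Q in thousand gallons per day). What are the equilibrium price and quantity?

In direct form, Qd = 327.5 - 4P.
Equating demand and supply, 327.5 - 4P = 267.5 + 11P gives 15P = 60, so P* = 4.
From the demand curve, Q* = 327.5 - 4(4) = 311.5.

P* = 4, Q* = 311.5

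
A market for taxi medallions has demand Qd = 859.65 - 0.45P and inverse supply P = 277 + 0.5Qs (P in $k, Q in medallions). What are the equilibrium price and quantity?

P* = 577, Q* = 600

Inverting to quantity form: Qs = -554 + 2P.
Equating demand and supply, 859.65 - 0.45P = -554 + 2P gives 2.45P = 1413.65, so P* = 577.
From the demand curve, Q* = 859.65 - 0.45(577) = 600.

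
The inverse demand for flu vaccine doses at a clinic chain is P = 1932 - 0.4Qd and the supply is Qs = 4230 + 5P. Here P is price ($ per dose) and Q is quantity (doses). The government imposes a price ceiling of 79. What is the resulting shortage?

Inverting to quantity form: Qd = 4830 - 2.5P.
At P = 79: Qd = 4632.5 and Qs = 4625.
Shortage = Qd - Qs = 4632.5 - 4625 = 7.5.

Shortage = 7.5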